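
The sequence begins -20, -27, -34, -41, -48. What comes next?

Differences: -27 - -20 = -7
This is an arithmetic sequence with common difference d = -7.
Next term = -48 + -7 = -55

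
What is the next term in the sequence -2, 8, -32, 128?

Ratios: 8 / -2 = -4.0
This is a geometric sequence with common ratio r = -4.
Next term = 128 * -4 = -512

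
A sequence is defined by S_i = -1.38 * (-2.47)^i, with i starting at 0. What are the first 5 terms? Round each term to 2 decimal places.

This is a geometric sequence.
i=0: S_0 = -1.38 * (-2.47)^0 = -1.38
i=1: S_1 = -1.38 * (-2.47)^1 ≈ 3.41
i=2: S_2 = -1.38 * (-2.47)^2 ≈ -8.42
i=3: S_3 = -1.38 * (-2.47)^3 ≈ 20.8
i=4: S_4 = -1.38 * (-2.47)^4 ≈ -51.36
The first 5 terms are: [-1.38, 3.41, -8.42, 20.8, -51.36]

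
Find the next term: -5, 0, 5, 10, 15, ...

Differences: 0 - -5 = 5
This is an arithmetic sequence with common difference d = 5.
Next term = 15 + 5 = 20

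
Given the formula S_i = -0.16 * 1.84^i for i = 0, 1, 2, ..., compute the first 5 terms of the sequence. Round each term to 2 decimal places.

This is a geometric sequence.
i=0: S_0 = -0.16 * 1.84^0 = -0.16
i=1: S_1 = -0.16 * 1.84^1 ≈ -0.29
i=2: S_2 = -0.16 * 1.84^2 ≈ -0.54
i=3: S_3 = -0.16 * 1.84^3 ≈ -1.0
i=4: S_4 = -0.16 * 1.84^4 ≈ -1.83
The first 5 terms are: [-0.16, -0.29, -0.54, -1.0, -1.83]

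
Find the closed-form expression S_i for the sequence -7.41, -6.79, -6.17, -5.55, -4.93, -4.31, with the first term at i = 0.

Check differences: -6.79 - -7.41 = 0.62
-6.17 - -6.79 = 0.62
Common difference d = 0.62.
First term a = -7.41.
Formula: S_i = -7.41 + 0.62*i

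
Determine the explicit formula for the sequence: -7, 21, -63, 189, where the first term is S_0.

Check ratios: 21 / -7 = -3.0
Common ratio r = -3.
First term a = -7.
Formula: S_i = -7 * (-3)^i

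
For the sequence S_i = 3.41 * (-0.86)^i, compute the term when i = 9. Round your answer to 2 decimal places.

S_9 = 3.41 * (-0.86)^9 ≈ 3.41 * -0.2573 ≈ -0.88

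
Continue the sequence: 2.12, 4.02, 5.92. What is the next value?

Differences: 4.02 - 2.12 = 1.9
This is an arithmetic sequence with common difference d = 1.9.
Next term = 5.92 + 1.9 = 7.82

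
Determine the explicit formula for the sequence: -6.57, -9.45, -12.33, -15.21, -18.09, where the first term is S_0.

Check differences: -9.45 - -6.57 = -2.88
-12.33 - -9.45 = -2.88
Common difference d = -2.88.
First term a = -6.57.
Formula: S_i = -6.57 - 2.88*i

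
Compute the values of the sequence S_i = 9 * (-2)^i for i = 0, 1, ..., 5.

This is a geometric sequence.
i=0: S_0 = 9 * (-2)^0 = 9
i=1: S_1 = 9 * (-2)^1 = -18
i=2: S_2 = 9 * (-2)^2 = 36
i=3: S_3 = 9 * (-2)^3 = -72
i=4: S_4 = 9 * (-2)^4 = 144
i=5: S_5 = 9 * (-2)^5 = -288
The first 6 terms are: [9, -18, 36, -72, 144, -288]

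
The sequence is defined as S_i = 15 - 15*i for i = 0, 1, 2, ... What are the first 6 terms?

This is an arithmetic sequence.
i=0: S_0 = 15 + -15*0 = 15
i=1: S_1 = 15 + -15*1 = 0
i=2: S_2 = 15 + -15*2 = -15
i=3: S_3 = 15 + -15*3 = -30
i=4: S_4 = 15 + -15*4 = -45
i=5: S_5 = 15 + -15*5 = -60
The first 6 terms are: [15, 0, -15, -30, -45, -60]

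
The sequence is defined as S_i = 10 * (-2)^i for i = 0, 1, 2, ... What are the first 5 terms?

This is a geometric sequence.
i=0: S_0 = 10 * (-2)^0 = 10
i=1: S_1 = 10 * (-2)^1 = -20
i=2: S_2 = 10 * (-2)^2 = 40
i=3: S_3 = 10 * (-2)^3 = -80
i=4: S_4 = 10 * (-2)^4 = 160
The first 5 terms are: [10, -20, 40, -80, 160]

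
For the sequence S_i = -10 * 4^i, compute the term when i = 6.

S_6 = -10 * 4^6 = -10 * 4096 = -40960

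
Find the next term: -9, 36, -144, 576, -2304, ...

Ratios: 36 / -9 = -4.0
This is a geometric sequence with common ratio r = -4.
Next term = -2304 * -4 = 9216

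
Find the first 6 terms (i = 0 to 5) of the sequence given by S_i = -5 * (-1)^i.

This is a geometric sequence.
i=0: S_0 = -5 * (-1)^0 = -5
i=1: S_1 = -5 * (-1)^1 = 5
i=2: S_2 = -5 * (-1)^2 = -5
i=3: S_3 = -5 * (-1)^3 = 5
i=4: S_4 = -5 * (-1)^4 = -5
i=5: S_5 = -5 * (-1)^5 = 5
The first 6 terms are: [-5, 5, -5, 5, -5, 5]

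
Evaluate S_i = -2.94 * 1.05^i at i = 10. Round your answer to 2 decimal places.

S_10 = -2.94 * 1.05^10 ≈ -2.94 * 1.6289 ≈ -4.79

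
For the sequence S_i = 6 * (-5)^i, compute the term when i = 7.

S_7 = 6 * (-5)^7 = 6 * -78125 = -468750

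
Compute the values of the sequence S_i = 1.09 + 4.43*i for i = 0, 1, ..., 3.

This is an arithmetic sequence.
i=0: S_0 = 1.09 + 4.43*0 = 1.09
i=1: S_1 = 1.09 + 4.43*1 = 5.52
i=2: S_2 = 1.09 + 4.43*2 = 9.95
i=3: S_3 = 1.09 + 4.43*3 = 14.38
The first 4 terms are: [1.09, 5.52, 9.95, 14.38]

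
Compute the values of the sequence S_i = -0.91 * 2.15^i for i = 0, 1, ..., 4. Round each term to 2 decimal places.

This is a geometric sequence.
i=0: S_0 = -0.91 * 2.15^0 = -0.91
i=1: S_1 = -0.91 * 2.15^1 ≈ -1.96
i=2: S_2 = -0.91 * 2.15^2 ≈ -4.21
i=3: S_3 = -0.91 * 2.15^3 ≈ -9.04
i=4: S_4 = -0.91 * 2.15^4 ≈ -19.44
The first 5 terms are: [-0.91, -1.96, -4.21, -9.04, -19.44]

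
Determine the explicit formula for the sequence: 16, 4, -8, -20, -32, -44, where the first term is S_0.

Check differences: 4 - 16 = -12
-8 - 4 = -12
Common difference d = -12.
First term a = 16.
Formula: S_i = 16 - 12*i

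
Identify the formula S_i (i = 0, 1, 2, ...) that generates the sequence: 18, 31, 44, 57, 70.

Check differences: 31 - 18 = 13
44 - 31 = 13
Common difference d = 13.
First term a = 18.
Formula: S_i = 18 + 13*i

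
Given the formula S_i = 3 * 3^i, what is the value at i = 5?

S_5 = 3 * 3^5 = 3 * 243 = 729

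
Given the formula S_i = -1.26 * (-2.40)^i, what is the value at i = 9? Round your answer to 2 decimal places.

S_9 = -1.26 * (-2.4)^9 ≈ -1.26 * -2641.8075 ≈ 3328.68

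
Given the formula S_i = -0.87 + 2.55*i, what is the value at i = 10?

S_10 = -0.87 + 2.55*10 = -0.87 + 25.5 = 24.63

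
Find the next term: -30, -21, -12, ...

Differences: -21 - -30 = 9
This is an arithmetic sequence with common difference d = 9.
Next term = -12 + 9 = -3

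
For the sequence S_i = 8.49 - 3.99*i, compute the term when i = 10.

S_10 = 8.49 + -3.99*10 = 8.49 + -39.9 = -31.41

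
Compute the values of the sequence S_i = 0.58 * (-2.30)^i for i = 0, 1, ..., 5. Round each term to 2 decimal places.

This is a geometric sequence.
i=0: S_0 = 0.58 * (-2.3)^0 = 0.58
i=1: S_1 = 0.58 * (-2.3)^1 ≈ -1.33
i=2: S_2 = 0.58 * (-2.3)^2 ≈ 3.07
i=3: S_3 = 0.58 * (-2.3)^3 ≈ -7.06
i=4: S_4 = 0.58 * (-2.3)^4 ≈ 16.23
i=5: S_5 = 0.58 * (-2.3)^5 ≈ -37.33
The first 6 terms are: [0.58, -1.33, 3.07, -7.06, 16.23, -37.33]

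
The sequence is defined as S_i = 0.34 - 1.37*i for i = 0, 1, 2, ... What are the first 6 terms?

This is an arithmetic sequence.
i=0: S_0 = 0.34 + -1.37*0 = 0.34
i=1: S_1 = 0.34 + -1.37*1 = -1.03
i=2: S_2 = 0.34 + -1.37*2 = -2.4
i=3: S_3 = 0.34 + -1.37*3 = -3.77
i=4: S_4 = 0.34 + -1.37*4 = -5.14
i=5: S_5 = 0.34 + -1.37*5 = -6.51
The first 6 terms are: [0.34, -1.03, -2.4, -3.77, -5.14, -6.51]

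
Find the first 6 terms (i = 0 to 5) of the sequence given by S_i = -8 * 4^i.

This is a geometric sequence.
i=0: S_0 = -8 * 4^0 = -8
i=1: S_1 = -8 * 4^1 = -32
i=2: S_2 = -8 * 4^2 = -128
i=3: S_3 = -8 * 4^3 = -512
i=4: S_4 = -8 * 4^4 = -2048
i=5: S_5 = -8 * 4^5 = -8192
The first 6 terms are: [-8, -32, -128, -512, -2048, -8192]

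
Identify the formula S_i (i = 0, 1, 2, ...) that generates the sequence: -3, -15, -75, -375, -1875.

Check ratios: -15 / -3 = 5.0
Common ratio r = 5.
First term a = -3.
Formula: S_i = -3 * 5^i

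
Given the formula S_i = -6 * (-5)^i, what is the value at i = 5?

S_5 = -6 * (-5)^5 = -6 * -3125 = 18750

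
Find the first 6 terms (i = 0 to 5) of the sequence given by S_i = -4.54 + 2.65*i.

This is an arithmetic sequence.
i=0: S_0 = -4.54 + 2.65*0 = -4.54
i=1: S_1 = -4.54 + 2.65*1 = -1.89
i=2: S_2 = -4.54 + 2.65*2 = 0.76
i=3: S_3 = -4.54 + 2.65*3 = 3.41
i=4: S_4 = -4.54 + 2.65*4 = 6.06
i=5: S_5 = -4.54 + 2.65*5 = 8.71
The first 6 terms are: [-4.54, -1.89, 0.76, 3.41, 6.06, 8.71]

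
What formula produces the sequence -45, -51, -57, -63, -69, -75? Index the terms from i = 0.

Check differences: -51 - -45 = -6
-57 - -51 = -6
Common difference d = -6.
First term a = -45.
Formula: S_i = -45 - 6*i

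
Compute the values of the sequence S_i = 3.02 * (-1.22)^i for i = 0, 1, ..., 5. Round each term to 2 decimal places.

This is a geometric sequence.
i=0: S_0 = 3.02 * (-1.22)^0 = 3.02
i=1: S_1 = 3.02 * (-1.22)^1 ≈ -3.68
i=2: S_2 = 3.02 * (-1.22)^2 ≈ 4.49
i=3: S_3 = 3.02 * (-1.22)^3 ≈ -5.48
i=4: S_4 = 3.02 * (-1.22)^4 ≈ 6.69
i=5: S_5 = 3.02 * (-1.22)^5 ≈ -8.16
The first 6 terms are: [3.02, -3.68, 4.49, -5.48, 6.69, -8.16]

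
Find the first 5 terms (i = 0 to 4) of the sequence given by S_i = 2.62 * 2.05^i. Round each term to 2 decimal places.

This is a geometric sequence.
i=0: S_0 = 2.62 * 2.05^0 = 2.62
i=1: S_1 = 2.62 * 2.05^1 ≈ 5.37
i=2: S_2 = 2.62 * 2.05^2 ≈ 11.01
i=3: S_3 = 2.62 * 2.05^3 ≈ 22.57
i=4: S_4 = 2.62 * 2.05^4 ≈ 46.27
The first 5 terms are: [2.62, 5.37, 11.01, 22.57, 46.27]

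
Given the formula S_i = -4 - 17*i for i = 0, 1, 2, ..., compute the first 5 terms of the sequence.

This is an arithmetic sequence.
i=0: S_0 = -4 + -17*0 = -4
i=1: S_1 = -4 + -17*1 = -21
i=2: S_2 = -4 + -17*2 = -38
i=3: S_3 = -4 + -17*3 = -55
i=4: S_4 = -4 + -17*4 = -72
The first 5 terms are: [-4, -21, -38, -55, -72]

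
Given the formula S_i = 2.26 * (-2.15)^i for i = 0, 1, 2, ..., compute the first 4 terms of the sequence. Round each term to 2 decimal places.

This is a geometric sequence.
i=0: S_0 = 2.26 * (-2.15)^0 = 2.26
i=1: S_1 = 2.26 * (-2.15)^1 ≈ -4.86
i=2: S_2 = 2.26 * (-2.15)^2 ≈ 10.45
i=3: S_3 = 2.26 * (-2.15)^3 ≈ -22.46
The first 4 terms are: [2.26, -4.86, 10.45, -22.46]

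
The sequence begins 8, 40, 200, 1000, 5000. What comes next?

Ratios: 40 / 8 = 5.0
This is a geometric sequence with common ratio r = 5.
Next term = 5000 * 5 = 25000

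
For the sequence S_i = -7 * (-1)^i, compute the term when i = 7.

S_7 = -7 * (-1)^7 = -7 * -1 = 7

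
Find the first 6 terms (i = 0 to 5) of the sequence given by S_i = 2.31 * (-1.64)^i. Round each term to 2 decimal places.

This is a geometric sequence.
i=0: S_0 = 2.31 * (-1.64)^0 = 2.31
i=1: S_1 = 2.31 * (-1.64)^1 ≈ -3.79
i=2: S_2 = 2.31 * (-1.64)^2 ≈ 6.21
i=3: S_3 = 2.31 * (-1.64)^3 ≈ -10.19
i=4: S_4 = 2.31 * (-1.64)^4 ≈ 16.71
i=5: S_5 = 2.31 * (-1.64)^5 ≈ -27.41
The first 6 terms are: [2.31, -3.79, 6.21, -10.19, 16.71, -27.41]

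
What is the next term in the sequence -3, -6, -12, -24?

Ratios: -6 / -3 = 2.0
This is a geometric sequence with common ratio r = 2.
Next term = -24 * 2 = -48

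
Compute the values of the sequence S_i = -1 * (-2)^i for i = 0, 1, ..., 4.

This is a geometric sequence.
i=0: S_0 = -1 * (-2)^0 = -1
i=1: S_1 = -1 * (-2)^1 = 2
i=2: S_2 = -1 * (-2)^2 = -4
i=3: S_3 = -1 * (-2)^3 = 8
i=4: S_4 = -1 * (-2)^4 = -16
The first 5 terms are: [-1, 2, -4, 8, -16]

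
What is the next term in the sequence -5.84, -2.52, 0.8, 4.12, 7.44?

Differences: -2.52 - -5.84 = 3.32
This is an arithmetic sequence with common difference d = 3.32.
Next term = 7.44 + 3.32 = 10.76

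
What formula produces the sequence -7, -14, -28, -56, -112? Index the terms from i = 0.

Check ratios: -14 / -7 = 2.0
Common ratio r = 2.
First term a = -7.
Formula: S_i = -7 * 2^i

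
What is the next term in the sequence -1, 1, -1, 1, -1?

Ratios: 1 / -1 = -1.0
This is a geometric sequence with common ratio r = -1.
Next term = -1 * -1 = 1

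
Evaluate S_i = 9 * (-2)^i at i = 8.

S_8 = 9 * (-2)^8 = 9 * 256 = 2304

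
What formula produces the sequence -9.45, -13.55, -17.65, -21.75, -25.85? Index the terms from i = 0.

Check differences: -13.55 - -9.45 = -4.1
-17.65 - -13.55 = -4.1
Common difference d = -4.1.
First term a = -9.45.
Formula: S_i = -9.45 - 4.10*i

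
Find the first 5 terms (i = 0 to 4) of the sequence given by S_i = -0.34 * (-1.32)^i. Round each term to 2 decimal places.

This is a geometric sequence.
i=0: S_0 = -0.34 * (-1.32)^0 = -0.34
i=1: S_1 = -0.34 * (-1.32)^1 ≈ 0.45
i=2: S_2 = -0.34 * (-1.32)^2 ≈ -0.59
i=3: S_3 = -0.34 * (-1.32)^3 ≈ 0.78
i=4: S_4 = -0.34 * (-1.32)^4 ≈ -1.03
The first 5 terms are: [-0.34, 0.45, -0.59, 0.78, -1.03]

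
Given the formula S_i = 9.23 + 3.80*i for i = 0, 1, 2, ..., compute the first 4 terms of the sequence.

This is an arithmetic sequence.
i=0: S_0 = 9.23 + 3.8*0 = 9.23
i=1: S_1 = 9.23 + 3.8*1 = 13.03
i=2: S_2 = 9.23 + 3.8*2 = 16.83
i=3: S_3 = 9.23 + 3.8*3 = 20.63
The first 4 terms are: [9.23, 13.03, 16.83, 20.63]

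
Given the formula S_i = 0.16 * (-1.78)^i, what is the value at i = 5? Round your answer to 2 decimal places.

S_5 = 0.16 * (-1.78)^5 ≈ 0.16 * -17.869 ≈ -2.86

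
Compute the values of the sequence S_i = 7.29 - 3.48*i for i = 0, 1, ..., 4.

This is an arithmetic sequence.
i=0: S_0 = 7.29 + -3.48*0 = 7.29
i=1: S_1 = 7.29 + -3.48*1 = 3.81
i=2: S_2 = 7.29 + -3.48*2 = 0.33
i=3: S_3 = 7.29 + -3.48*3 = -3.15
i=4: S_4 = 7.29 + -3.48*4 = -6.63
The first 5 terms are: [7.29, 3.81, 0.33, -3.15, -6.63]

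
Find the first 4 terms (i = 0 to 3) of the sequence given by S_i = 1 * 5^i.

This is a geometric sequence.
i=0: S_0 = 1 * 5^0 = 1
i=1: S_1 = 1 * 5^1 = 5
i=2: S_2 = 1 * 5^2 = 25
i=3: S_3 = 1 * 5^3 = 125
The first 4 terms are: [1, 5, 25, 125]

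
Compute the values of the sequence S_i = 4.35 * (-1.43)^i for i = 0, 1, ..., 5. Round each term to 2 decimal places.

This is a geometric sequence.
i=0: S_0 = 4.35 * (-1.43)^0 = 4.35
i=1: S_1 = 4.35 * (-1.43)^1 ≈ -6.22
i=2: S_2 = 4.35 * (-1.43)^2 ≈ 8.9
i=3: S_3 = 4.35 * (-1.43)^3 ≈ -12.72
i=4: S_4 = 4.35 * (-1.43)^4 ≈ 18.19
i=5: S_5 = 4.35 * (-1.43)^5 ≈ -26.01
The first 6 terms are: [4.35, -6.22, 8.9, -12.72, 18.19, -26.01]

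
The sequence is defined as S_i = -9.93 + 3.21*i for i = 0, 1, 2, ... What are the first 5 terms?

This is an arithmetic sequence.
i=0: S_0 = -9.93 + 3.21*0 = -9.93
i=1: S_1 = -9.93 + 3.21*1 = -6.72
i=2: S_2 = -9.93 + 3.21*2 = -3.51
i=3: S_3 = -9.93 + 3.21*3 = -0.3
i=4: S_4 = -9.93 + 3.21*4 = 2.91
The first 5 terms are: [-9.93, -6.72, -3.51, -0.3, 2.91]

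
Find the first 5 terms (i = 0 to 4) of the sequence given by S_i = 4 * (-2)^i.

This is a geometric sequence.
i=0: S_0 = 4 * (-2)^0 = 4
i=1: S_1 = 4 * (-2)^1 = -8
i=2: S_2 = 4 * (-2)^2 = 16
i=3: S_3 = 4 * (-2)^3 = -32
i=4: S_4 = 4 * (-2)^4 = 64
The first 5 terms are: [4, -8, 16, -32, 64]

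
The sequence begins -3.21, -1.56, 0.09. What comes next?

Differences: -1.56 - -3.21 = 1.65
This is an arithmetic sequence with common difference d = 1.65.
Next term = 0.09 + 1.65 = 1.74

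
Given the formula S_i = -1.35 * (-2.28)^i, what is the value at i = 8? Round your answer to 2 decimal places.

S_8 = -1.35 * (-2.28)^8 ≈ -1.35 * 730.2621 ≈ -985.85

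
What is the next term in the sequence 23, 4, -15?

Differences: 4 - 23 = -19
This is an arithmetic sequence with common difference d = -19.
Next term = -15 + -19 = -34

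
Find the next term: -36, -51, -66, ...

Differences: -51 - -36 = -15
This is an arithmetic sequence with common difference d = -15.
Next term = -66 + -15 = -81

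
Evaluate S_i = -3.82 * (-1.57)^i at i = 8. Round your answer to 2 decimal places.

S_8 = -3.82 * (-1.57)^8 ≈ -3.82 * 36.9145 ≈ -141.01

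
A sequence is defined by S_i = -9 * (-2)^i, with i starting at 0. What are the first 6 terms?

This is a geometric sequence.
i=0: S_0 = -9 * (-2)^0 = -9
i=1: S_1 = -9 * (-2)^1 = 18
i=2: S_2 = -9 * (-2)^2 = -36
i=3: S_3 = -9 * (-2)^3 = 72
i=4: S_4 = -9 * (-2)^4 = -144
i=5: S_5 = -9 * (-2)^5 = 288
The first 6 terms are: [-9, 18, -36, 72, -144, 288]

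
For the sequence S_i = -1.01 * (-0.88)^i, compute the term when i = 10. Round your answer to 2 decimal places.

S_10 = -1.01 * (-0.88)^10 ≈ -1.01 * 0.2785 ≈ -0.28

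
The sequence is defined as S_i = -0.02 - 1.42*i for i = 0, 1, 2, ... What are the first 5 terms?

This is an arithmetic sequence.
i=0: S_0 = -0.02 + -1.42*0 = -0.02
i=1: S_1 = -0.02 + -1.42*1 = -1.44
i=2: S_2 = -0.02 + -1.42*2 = -2.86
i=3: S_3 = -0.02 + -1.42*3 = -4.28
i=4: S_4 = -0.02 + -1.42*4 = -5.7
The first 5 terms are: [-0.02, -1.44, -2.86, -4.28, -5.7]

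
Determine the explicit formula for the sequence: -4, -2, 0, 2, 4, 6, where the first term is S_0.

Check differences: -2 - -4 = 2
0 - -2 = 2
Common difference d = 2.
First term a = -4.
Formula: S_i = -4 + 2*i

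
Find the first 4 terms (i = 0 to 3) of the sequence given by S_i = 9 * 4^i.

This is a geometric sequence.
i=0: S_0 = 9 * 4^0 = 9
i=1: S_1 = 9 * 4^1 = 36
i=2: S_2 = 9 * 4^2 = 144
i=3: S_3 = 9 * 4^3 = 576
The first 4 terms are: [9, 36, 144, 576]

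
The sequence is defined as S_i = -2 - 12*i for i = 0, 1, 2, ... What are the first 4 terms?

This is an arithmetic sequence.
i=0: S_0 = -2 + -12*0 = -2
i=1: S_1 = -2 + -12*1 = -14
i=2: S_2 = -2 + -12*2 = -26
i=3: S_3 = -2 + -12*3 = -38
The first 4 terms are: [-2, -14, -26, -38]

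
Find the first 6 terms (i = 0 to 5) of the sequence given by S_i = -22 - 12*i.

This is an arithmetic sequence.
i=0: S_0 = -22 + -12*0 = -22
i=1: S_1 = -22 + -12*1 = -34
i=2: S_2 = -22 + -12*2 = -46
i=3: S_3 = -22 + -12*3 = -58
i=4: S_4 = -22 + -12*4 = -70
i=5: S_5 = -22 + -12*5 = -82
The first 6 terms are: [-22, -34, -46, -58, -70, -82]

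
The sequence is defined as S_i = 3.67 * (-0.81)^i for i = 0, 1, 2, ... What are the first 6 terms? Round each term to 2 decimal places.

This is a geometric sequence.
i=0: S_0 = 3.67 * (-0.81)^0 = 3.67
i=1: S_1 = 3.67 * (-0.81)^1 ≈ -2.97
i=2: S_2 = 3.67 * (-0.81)^2 ≈ 2.41
i=3: S_3 = 3.67 * (-0.81)^3 ≈ -1.95
i=4: S_4 = 3.67 * (-0.81)^4 ≈ 1.58
i=5: S_5 = 3.67 * (-0.81)^5 ≈ -1.28
The first 6 terms are: [3.67, -2.97, 2.41, -1.95, 1.58, -1.28]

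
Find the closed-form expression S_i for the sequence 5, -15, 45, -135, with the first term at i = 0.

Check ratios: -15 / 5 = -3.0
Common ratio r = -3.
First term a = 5.
Formula: S_i = 5 * (-3)^i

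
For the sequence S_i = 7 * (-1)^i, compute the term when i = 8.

S_8 = 7 * (-1)^8 = 7 * 1 = 7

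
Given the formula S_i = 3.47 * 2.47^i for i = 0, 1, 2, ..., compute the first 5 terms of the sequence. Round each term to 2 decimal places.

This is a geometric sequence.
i=0: S_0 = 3.47 * 2.47^0 = 3.47
i=1: S_1 = 3.47 * 2.47^1 ≈ 8.57
i=2: S_2 = 3.47 * 2.47^2 ≈ 21.17
i=3: S_3 = 3.47 * 2.47^3 ≈ 52.29
i=4: S_4 = 3.47 * 2.47^4 ≈ 129.16
The first 5 terms are: [3.47, 8.57, 21.17, 52.29, 129.16]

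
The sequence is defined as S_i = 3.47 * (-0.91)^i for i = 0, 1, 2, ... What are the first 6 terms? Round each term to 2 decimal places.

This is a geometric sequence.
i=0: S_0 = 3.47 * (-0.91)^0 = 3.47
i=1: S_1 = 3.47 * (-0.91)^1 ≈ -3.16
i=2: S_2 = 3.47 * (-0.91)^2 ≈ 2.87
i=3: S_3 = 3.47 * (-0.91)^3 ≈ -2.61
i=4: S_4 = 3.47 * (-0.91)^4 ≈ 2.38
i=5: S_5 = 3.47 * (-0.91)^5 ≈ -2.17
The first 6 terms are: [3.47, -3.16, 2.87, -2.61, 2.38, -2.17]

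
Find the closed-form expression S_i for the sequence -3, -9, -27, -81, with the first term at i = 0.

Check ratios: -9 / -3 = 3.0
Common ratio r = 3.
First term a = -3.
Formula: S_i = -3 * 3^i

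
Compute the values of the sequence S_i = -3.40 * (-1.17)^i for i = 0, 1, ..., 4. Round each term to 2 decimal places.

This is a geometric sequence.
i=0: S_0 = -3.4 * (-1.17)^0 = -3.4
i=1: S_1 = -3.4 * (-1.17)^1 ≈ 3.98
i=2: S_2 = -3.4 * (-1.17)^2 ≈ -4.65
i=3: S_3 = -3.4 * (-1.17)^3 ≈ 5.45
i=4: S_4 = -3.4 * (-1.17)^4 ≈ -6.37
The first 5 terms are: [-3.4, 3.98, -4.65, 5.45, -6.37]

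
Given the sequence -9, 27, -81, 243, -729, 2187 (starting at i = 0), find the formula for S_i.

Check ratios: 27 / -9 = -3.0
Common ratio r = -3.
First term a = -9.
Formula: S_i = -9 * (-3)^i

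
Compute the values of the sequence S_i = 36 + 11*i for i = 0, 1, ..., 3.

This is an arithmetic sequence.
i=0: S_0 = 36 + 11*0 = 36
i=1: S_1 = 36 + 11*1 = 47
i=2: S_2 = 36 + 11*2 = 58
i=3: S_3 = 36 + 11*3 = 69
The first 4 terms are: [36, 47, 58, 69]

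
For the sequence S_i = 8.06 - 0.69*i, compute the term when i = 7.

S_7 = 8.06 + -0.69*7 = 8.06 + -4.83 = 3.23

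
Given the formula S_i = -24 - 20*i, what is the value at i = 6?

S_6 = -24 + -20*6 = -24 + -120 = -144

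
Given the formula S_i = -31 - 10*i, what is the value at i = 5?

S_5 = -31 + -10*5 = -31 + -50 = -81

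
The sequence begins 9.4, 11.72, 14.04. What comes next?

Differences: 11.72 - 9.4 = 2.32
This is an arithmetic sequence with common difference d = 2.32.
Next term = 14.04 + 2.32 = 16.36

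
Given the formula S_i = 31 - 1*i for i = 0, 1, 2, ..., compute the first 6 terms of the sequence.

This is an arithmetic sequence.
i=0: S_0 = 31 + -1*0 = 31
i=1: S_1 = 31 + -1*1 = 30
i=2: S_2 = 31 + -1*2 = 29
i=3: S_3 = 31 + -1*3 = 28
i=4: S_4 = 31 + -1*4 = 27
i=5: S_5 = 31 + -1*5 = 26
The first 6 terms are: [31, 30, 29, 28, 27, 26]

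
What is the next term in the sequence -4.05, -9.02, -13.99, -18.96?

Differences: -9.02 - -4.05 = -4.97
This is an arithmetic sequence with common difference d = -4.97.
Next term = -18.96 + -4.97 = -23.93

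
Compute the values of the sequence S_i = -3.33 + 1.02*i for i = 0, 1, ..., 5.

This is an arithmetic sequence.
i=0: S_0 = -3.33 + 1.02*0 = -3.33
i=1: S_1 = -3.33 + 1.02*1 = -2.31
i=2: S_2 = -3.33 + 1.02*2 = -1.29
i=3: S_3 = -3.33 + 1.02*3 = -0.27
i=4: S_4 = -3.33 + 1.02*4 = 0.75
i=5: S_5 = -3.33 + 1.02*5 = 1.77
The first 6 terms are: [-3.33, -2.31, -1.29, -0.27, 0.75, 1.77]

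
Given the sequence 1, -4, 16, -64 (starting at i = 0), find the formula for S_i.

Check ratios: -4 / 1 = -4.0
Common ratio r = -4.
First term a = 1.
Formula: S_i = 1 * (-4)^i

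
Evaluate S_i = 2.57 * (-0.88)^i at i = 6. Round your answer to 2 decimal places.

S_6 = 2.57 * (-0.88)^6 ≈ 2.57 * 0.4644 ≈ 1.19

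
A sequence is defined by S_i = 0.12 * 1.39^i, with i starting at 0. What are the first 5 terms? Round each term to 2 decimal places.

This is a geometric sequence.
i=0: S_0 = 0.12 * 1.39^0 = 0.12
i=1: S_1 = 0.12 * 1.39^1 ≈ 0.17
i=2: S_2 = 0.12 * 1.39^2 ≈ 0.23
i=3: S_3 = 0.12 * 1.39^3 ≈ 0.32
i=4: S_4 = 0.12 * 1.39^4 ≈ 0.45
The first 5 terms are: [0.12, 0.17, 0.23, 0.32, 0.45]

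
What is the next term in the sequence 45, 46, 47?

Differences: 46 - 45 = 1
This is an arithmetic sequence with common difference d = 1.
Next term = 47 + 1 = 48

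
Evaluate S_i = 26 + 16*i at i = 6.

S_6 = 26 + 16*6 = 26 + 96 = 122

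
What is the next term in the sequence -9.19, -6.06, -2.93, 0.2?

Differences: -6.06 - -9.19 = 3.13
This is an arithmetic sequence with common difference d = 3.13.
Next term = 0.2 + 3.13 = 3.33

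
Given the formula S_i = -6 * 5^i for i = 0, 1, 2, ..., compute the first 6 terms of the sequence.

This is a geometric sequence.
i=0: S_0 = -6 * 5^0 = -6
i=1: S_1 = -6 * 5^1 = -30
i=2: S_2 = -6 * 5^2 = -150
i=3: S_3 = -6 * 5^3 = -750
i=4: S_4 = -6 * 5^4 = -3750
i=5: S_5 = -6 * 5^5 = -18750
The first 6 terms are: [-6, -30, -150, -750, -3750, -18750]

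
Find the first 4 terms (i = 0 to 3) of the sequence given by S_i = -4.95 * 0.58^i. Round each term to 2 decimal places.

This is a geometric sequence.
i=0: S_0 = -4.95 * 0.58^0 = -4.95
i=1: S_1 = -4.95 * 0.58^1 ≈ -2.87
i=2: S_2 = -4.95 * 0.58^2 ≈ -1.67
i=3: S_3 = -4.95 * 0.58^3 ≈ -0.97
The first 4 terms are: [-4.95, -2.87, -1.67, -0.97]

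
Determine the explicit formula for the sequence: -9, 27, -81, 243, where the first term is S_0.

Check ratios: 27 / -9 = -3.0
Common ratio r = -3.
First term a = -9.
Formula: S_i = -9 * (-3)^i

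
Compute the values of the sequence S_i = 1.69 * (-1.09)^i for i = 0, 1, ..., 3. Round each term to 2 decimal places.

This is a geometric sequence.
i=0: S_0 = 1.69 * (-1.09)^0 = 1.69
i=1: S_1 = 1.69 * (-1.09)^1 ≈ -1.84
i=2: S_2 = 1.69 * (-1.09)^2 ≈ 2.01
i=3: S_3 = 1.69 * (-1.09)^3 ≈ -2.19
The first 4 terms are: [1.69, -1.84, 2.01, -2.19]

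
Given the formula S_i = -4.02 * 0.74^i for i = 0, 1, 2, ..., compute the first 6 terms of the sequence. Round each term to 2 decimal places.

This is a geometric sequence.
i=0: S_0 = -4.02 * 0.74^0 = -4.02
i=1: S_1 = -4.02 * 0.74^1 ≈ -2.97
i=2: S_2 = -4.02 * 0.74^2 ≈ -2.2
i=3: S_3 = -4.02 * 0.74^3 ≈ -1.63
i=4: S_4 = -4.02 * 0.74^4 ≈ -1.21
i=5: S_5 = -4.02 * 0.74^5 ≈ -0.89
The first 6 terms are: [-4.02, -2.97, -2.2, -1.63, -1.21, -0.89]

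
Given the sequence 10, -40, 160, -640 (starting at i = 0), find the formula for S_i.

Check ratios: -40 / 10 = -4.0
Common ratio r = -4.
First term a = 10.
Formula: S_i = 10 * (-4)^i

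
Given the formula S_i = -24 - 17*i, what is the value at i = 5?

S_5 = -24 + -17*5 = -24 + -85 = -109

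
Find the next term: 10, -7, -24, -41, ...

Differences: -7 - 10 = -17
This is an arithmetic sequence with common difference d = -17.
Next term = -41 + -17 = -58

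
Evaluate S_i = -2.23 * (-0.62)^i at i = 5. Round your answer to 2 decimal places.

S_5 = -2.23 * (-0.62)^5 ≈ -2.23 * -0.0916 ≈ 0.2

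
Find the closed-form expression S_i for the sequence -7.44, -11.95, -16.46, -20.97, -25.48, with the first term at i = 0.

Check differences: -11.95 - -7.44 = -4.51
-16.46 - -11.95 = -4.51
Common difference d = -4.51.
First term a = -7.44.
Formula: S_i = -7.44 - 4.51*i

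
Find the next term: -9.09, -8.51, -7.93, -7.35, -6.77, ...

Differences: -8.51 - -9.09 = 0.58
This is an arithmetic sequence with common difference d = 0.58.
Next term = -6.77 + 0.58 = -6.19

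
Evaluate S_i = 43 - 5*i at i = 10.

S_10 = 43 + -5*10 = 43 + -50 = -7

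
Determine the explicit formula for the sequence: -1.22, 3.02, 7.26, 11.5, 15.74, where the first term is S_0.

Check differences: 3.02 - -1.22 = 4.24
7.26 - 3.02 = 4.24
Common difference d = 4.24.
First term a = -1.22.
Formula: S_i = -1.22 + 4.24*i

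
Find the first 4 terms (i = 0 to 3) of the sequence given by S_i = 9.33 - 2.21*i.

This is an arithmetic sequence.
i=0: S_0 = 9.33 + -2.21*0 = 9.33
i=1: S_1 = 9.33 + -2.21*1 = 7.12
i=2: S_2 = 9.33 + -2.21*2 = 4.91
i=3: S_3 = 9.33 + -2.21*3 = 2.7
The first 4 terms are: [9.33, 7.12, 4.91, 2.7]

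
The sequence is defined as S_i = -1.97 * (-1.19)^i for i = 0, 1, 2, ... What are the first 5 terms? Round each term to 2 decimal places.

This is a geometric sequence.
i=0: S_0 = -1.97 * (-1.19)^0 = -1.97
i=1: S_1 = -1.97 * (-1.19)^1 ≈ 2.34
i=2: S_2 = -1.97 * (-1.19)^2 ≈ -2.79
i=3: S_3 = -1.97 * (-1.19)^3 ≈ 3.32
i=4: S_4 = -1.97 * (-1.19)^4 ≈ -3.95
The first 5 terms are: [-1.97, 2.34, -2.79, 3.32, -3.95]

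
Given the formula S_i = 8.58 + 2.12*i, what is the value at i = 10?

S_10 = 8.58 + 2.12*10 = 8.58 + 21.2 = 29.78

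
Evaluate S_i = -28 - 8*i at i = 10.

S_10 = -28 + -8*10 = -28 + -80 = -108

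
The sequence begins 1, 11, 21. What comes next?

Differences: 11 - 1 = 10
This is an arithmetic sequence with common difference d = 10.
Next term = 21 + 10 = 31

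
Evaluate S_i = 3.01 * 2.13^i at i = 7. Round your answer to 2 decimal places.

S_7 = 3.01 * 2.13^7 ≈ 3.01 * 198.9103 ≈ 598.72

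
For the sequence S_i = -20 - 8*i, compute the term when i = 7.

S_7 = -20 + -8*7 = -20 + -56 = -76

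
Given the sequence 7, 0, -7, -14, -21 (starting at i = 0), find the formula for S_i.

Check differences: 0 - 7 = -7
-7 - 0 = -7
Common difference d = -7.
First term a = 7.
Formula: S_i = 7 - 7*i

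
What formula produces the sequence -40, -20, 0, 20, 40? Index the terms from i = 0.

Check differences: -20 - -40 = 20
0 - -20 = 20
Common difference d = 20.
First term a = -40.
Formula: S_i = -40 + 20*i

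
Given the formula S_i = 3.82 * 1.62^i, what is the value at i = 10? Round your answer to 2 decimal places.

S_10 = 3.82 * 1.62^10 ≈ 3.82 * 124.4945 ≈ 475.57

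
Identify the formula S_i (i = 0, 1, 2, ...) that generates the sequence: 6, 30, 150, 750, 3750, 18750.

Check ratios: 30 / 6 = 5.0
Common ratio r = 5.
First term a = 6.
Formula: S_i = 6 * 5^i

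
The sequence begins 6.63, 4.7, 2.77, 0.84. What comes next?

Differences: 4.7 - 6.63 = -1.93
This is an arithmetic sequence with common difference d = -1.93.
Next term = 0.84 + -1.93 = -1.09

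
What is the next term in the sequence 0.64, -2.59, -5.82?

Differences: -2.59 - 0.64 = -3.23
This is an arithmetic sequence with common difference d = -3.23.
Next term = -5.82 + -3.23 = -9.05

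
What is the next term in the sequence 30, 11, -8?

Differences: 11 - 30 = -19
This is an arithmetic sequence with common difference d = -19.
Next term = -8 + -19 = -27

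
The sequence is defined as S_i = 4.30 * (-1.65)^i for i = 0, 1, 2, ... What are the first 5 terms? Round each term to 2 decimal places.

This is a geometric sequence.
i=0: S_0 = 4.3 * (-1.65)^0 = 4.3
i=1: S_1 = 4.3 * (-1.65)^1 ≈ -7.1
i=2: S_2 = 4.3 * (-1.65)^2 ≈ 11.71
i=3: S_3 = 4.3 * (-1.65)^3 ≈ -19.32
i=4: S_4 = 4.3 * (-1.65)^4 ≈ 31.87
The first 5 terms are: [4.3, -7.1, 11.71, -19.32, 31.87]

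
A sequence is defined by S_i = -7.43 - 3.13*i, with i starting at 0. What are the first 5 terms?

This is an arithmetic sequence.
i=0: S_0 = -7.43 + -3.13*0 = -7.43
i=1: S_1 = -7.43 + -3.13*1 = -10.56
i=2: S_2 = -7.43 + -3.13*2 = -13.69
i=3: S_3 = -7.43 + -3.13*3 = -16.82
i=4: S_4 = -7.43 + -3.13*4 = -19.95
The first 5 terms are: [-7.43, -10.56, -13.69, -16.82, -19.95]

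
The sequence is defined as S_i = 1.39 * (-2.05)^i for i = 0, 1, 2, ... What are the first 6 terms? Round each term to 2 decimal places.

This is a geometric sequence.
i=0: S_0 = 1.39 * (-2.05)^0 = 1.39
i=1: S_1 = 1.39 * (-2.05)^1 ≈ -2.85
i=2: S_2 = 1.39 * (-2.05)^2 ≈ 5.84
i=3: S_3 = 1.39 * (-2.05)^3 ≈ -11.98
i=4: S_4 = 1.39 * (-2.05)^4 ≈ 24.55
i=5: S_5 = 1.39 * (-2.05)^5 ≈ -50.33
The first 6 terms are: [1.39, -2.85, 5.84, -11.98, 24.55, -50.33]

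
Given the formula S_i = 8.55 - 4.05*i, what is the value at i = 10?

S_10 = 8.55 + -4.05*10 = 8.55 + -40.5 = -31.95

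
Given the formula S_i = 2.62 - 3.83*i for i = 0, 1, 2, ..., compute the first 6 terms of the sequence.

This is an arithmetic sequence.
i=0: S_0 = 2.62 + -3.83*0 = 2.62
i=1: S_1 = 2.62 + -3.83*1 = -1.21
i=2: S_2 = 2.62 + -3.83*2 = -5.04
i=3: S_3 = 2.62 + -3.83*3 = -8.87
i=4: S_4 = 2.62 + -3.83*4 = -12.7
i=5: S_5 = 2.62 + -3.83*5 = -16.53
The first 6 terms are: [2.62, -1.21, -5.04, -8.87, -12.7, -16.53]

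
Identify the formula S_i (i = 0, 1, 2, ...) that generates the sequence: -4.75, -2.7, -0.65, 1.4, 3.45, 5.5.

Check differences: -2.7 - -4.75 = 2.05
-0.65 - -2.7 = 2.05
Common difference d = 2.05.
First term a = -4.75.
Formula: S_i = -4.75 + 2.05*i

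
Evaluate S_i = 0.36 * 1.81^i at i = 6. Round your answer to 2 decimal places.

S_6 = 0.36 * 1.81^6 ≈ 0.36 * 35.1618 ≈ 12.66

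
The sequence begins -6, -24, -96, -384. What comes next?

Ratios: -24 / -6 = 4.0
This is a geometric sequence with common ratio r = 4.
Next term = -384 * 4 = -1536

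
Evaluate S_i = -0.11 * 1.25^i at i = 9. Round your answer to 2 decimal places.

S_9 = -0.11 * 1.25^9 ≈ -0.11 * 7.4506 ≈ -0.82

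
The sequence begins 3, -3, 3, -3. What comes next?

Ratios: -3 / 3 = -1.0
This is a geometric sequence with common ratio r = -1.
Next term = -3 * -1 = 3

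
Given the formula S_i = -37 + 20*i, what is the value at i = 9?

S_9 = -37 + 20*9 = -37 + 180 = 143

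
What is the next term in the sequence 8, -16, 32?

Ratios: -16 / 8 = -2.0
This is a geometric sequence with common ratio r = -2.
Next term = 32 * -2 = -64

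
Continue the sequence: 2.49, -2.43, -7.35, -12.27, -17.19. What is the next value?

Differences: -2.43 - 2.49 = -4.92
This is an arithmetic sequence with common difference d = -4.92.
Next term = -17.19 + -4.92 = -22.11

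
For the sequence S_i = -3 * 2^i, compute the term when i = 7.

S_7 = -3 * 2^7 = -3 * 128 = -384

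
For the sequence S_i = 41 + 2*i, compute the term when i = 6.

S_6 = 41 + 2*6 = 41 + 12 = 53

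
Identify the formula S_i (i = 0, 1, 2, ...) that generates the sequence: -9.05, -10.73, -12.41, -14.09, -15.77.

Check differences: -10.73 - -9.05 = -1.68
-12.41 - -10.73 = -1.68
Common difference d = -1.68.
First term a = -9.05.
Formula: S_i = -9.05 - 1.68*i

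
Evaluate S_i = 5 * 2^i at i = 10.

S_10 = 5 * 2^10 = 5 * 1024 = 5120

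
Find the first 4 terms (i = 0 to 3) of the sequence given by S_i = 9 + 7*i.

This is an arithmetic sequence.
i=0: S_0 = 9 + 7*0 = 9
i=1: S_1 = 9 + 7*1 = 16
i=2: S_2 = 9 + 7*2 = 23
i=3: S_3 = 9 + 7*3 = 30
The first 4 terms are: [9, 16, 23, 30]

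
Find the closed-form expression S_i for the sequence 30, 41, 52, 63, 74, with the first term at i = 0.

Check differences: 41 - 30 = 11
52 - 41 = 11
Common difference d = 11.
First term a = 30.
Formula: S_i = 30 + 11*i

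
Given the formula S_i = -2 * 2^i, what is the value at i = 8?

S_8 = -2 * 2^8 = -2 * 256 = -512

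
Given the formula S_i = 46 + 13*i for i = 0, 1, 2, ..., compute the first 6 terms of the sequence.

This is an arithmetic sequence.
i=0: S_0 = 46 + 13*0 = 46
i=1: S_1 = 46 + 13*1 = 59
i=2: S_2 = 46 + 13*2 = 72
i=3: S_3 = 46 + 13*3 = 85
i=4: S_4 = 46 + 13*4 = 98
i=5: S_5 = 46 + 13*5 = 111
The first 6 terms are: [46, 59, 72, 85, 98, 111]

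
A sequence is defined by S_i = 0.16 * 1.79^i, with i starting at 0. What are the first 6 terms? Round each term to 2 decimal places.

This is a geometric sequence.
i=0: S_0 = 0.16 * 1.79^0 = 0.16
i=1: S_1 = 0.16 * 1.79^1 ≈ 0.29
i=2: S_2 = 0.16 * 1.79^2 ≈ 0.51
i=3: S_3 = 0.16 * 1.79^3 ≈ 0.92
i=4: S_4 = 0.16 * 1.79^4 ≈ 1.64
i=5: S_5 = 0.16 * 1.79^5 ≈ 2.94
The first 6 terms are: [0.16, 0.29, 0.51, 0.92, 1.64, 2.94]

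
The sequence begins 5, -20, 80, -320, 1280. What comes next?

Ratios: -20 / 5 = -4.0
This is a geometric sequence with common ratio r = -4.
Next term = 1280 * -4 = -5120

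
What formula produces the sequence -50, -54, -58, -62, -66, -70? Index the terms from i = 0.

Check differences: -54 - -50 = -4
-58 - -54 = -4
Common difference d = -4.
First term a = -50.
Formula: S_i = -50 - 4*i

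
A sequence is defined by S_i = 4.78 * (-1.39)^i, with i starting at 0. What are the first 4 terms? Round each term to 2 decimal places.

This is a geometric sequence.
i=0: S_0 = 4.78 * (-1.39)^0 = 4.78
i=1: S_1 = 4.78 * (-1.39)^1 ≈ -6.64
i=2: S_2 = 4.78 * (-1.39)^2 ≈ 9.24
i=3: S_3 = 4.78 * (-1.39)^3 ≈ -12.84
The first 4 terms are: [4.78, -6.64, 9.24, -12.84]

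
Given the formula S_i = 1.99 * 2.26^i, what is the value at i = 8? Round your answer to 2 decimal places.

S_8 = 1.99 * 2.26^8 ≈ 1.99 * 680.5617 ≈ 1354.32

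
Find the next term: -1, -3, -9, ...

Ratios: -3 / -1 = 3.0
This is a geometric sequence with common ratio r = 3.
Next term = -9 * 3 = -27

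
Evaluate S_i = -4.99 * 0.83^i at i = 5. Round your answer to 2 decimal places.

S_5 = -4.99 * 0.83^5 ≈ -4.99 * 0.3939 ≈ -1.97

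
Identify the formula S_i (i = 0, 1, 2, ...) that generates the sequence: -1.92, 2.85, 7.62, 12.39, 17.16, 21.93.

Check differences: 2.85 - -1.92 = 4.77
7.62 - 2.85 = 4.77
Common difference d = 4.77.
First term a = -1.92.
Formula: S_i = -1.92 + 4.77*i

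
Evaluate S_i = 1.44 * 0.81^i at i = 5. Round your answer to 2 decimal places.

S_5 = 1.44 * 0.81^5 ≈ 1.44 * 0.3487 ≈ 0.5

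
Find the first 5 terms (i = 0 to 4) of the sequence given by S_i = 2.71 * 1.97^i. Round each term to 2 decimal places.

This is a geometric sequence.
i=0: S_0 = 2.71 * 1.97^0 = 2.71
i=1: S_1 = 2.71 * 1.97^1 ≈ 5.34
i=2: S_2 = 2.71 * 1.97^2 ≈ 10.52
i=3: S_3 = 2.71 * 1.97^3 ≈ 20.72
i=4: S_4 = 2.71 * 1.97^4 ≈ 40.82
The first 5 terms are: [2.71, 5.34, 10.52, 20.72, 40.82]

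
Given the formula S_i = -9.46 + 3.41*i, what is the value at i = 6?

S_6 = -9.46 + 3.41*6 = -9.46 + 20.46 = 11.0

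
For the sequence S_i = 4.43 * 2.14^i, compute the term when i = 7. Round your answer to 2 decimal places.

S_7 = 4.43 * 2.14^7 ≈ 4.43 * 205.54 ≈ 910.54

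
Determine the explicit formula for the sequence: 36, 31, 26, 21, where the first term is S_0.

Check differences: 31 - 36 = -5
26 - 31 = -5
Common difference d = -5.
First term a = 36.
Formula: S_i = 36 - 5*i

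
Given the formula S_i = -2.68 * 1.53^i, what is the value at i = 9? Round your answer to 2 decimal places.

S_9 = -2.68 * 1.53^9 ≈ -2.68 * 45.9434 ≈ -123.13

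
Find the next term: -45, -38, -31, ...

Differences: -38 - -45 = 7
This is an arithmetic sequence with common difference d = 7.
Next term = -31 + 7 = -24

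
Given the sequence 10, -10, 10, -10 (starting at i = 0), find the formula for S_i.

Check ratios: -10 / 10 = -1.0
Common ratio r = -1.
First term a = 10.
Formula: S_i = 10 * (-1)^i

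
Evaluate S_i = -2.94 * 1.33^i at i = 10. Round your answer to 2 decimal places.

S_10 = -2.94 * 1.33^10 ≈ -2.94 * 17.3187 ≈ -50.92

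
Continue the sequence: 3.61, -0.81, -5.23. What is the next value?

Differences: -0.81 - 3.61 = -4.42
This is an arithmetic sequence with common difference d = -4.42.
Next term = -5.23 + -4.42 = -9.65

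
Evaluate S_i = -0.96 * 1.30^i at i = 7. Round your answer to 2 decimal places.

S_7 = -0.96 * 1.3^7 ≈ -0.96 * 6.2749 ≈ -6.02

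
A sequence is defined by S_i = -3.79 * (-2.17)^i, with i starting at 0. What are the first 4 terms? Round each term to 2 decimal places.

This is a geometric sequence.
i=0: S_0 = -3.79 * (-2.17)^0 = -3.79
i=1: S_1 = -3.79 * (-2.17)^1 ≈ 8.22
i=2: S_2 = -3.79 * (-2.17)^2 ≈ -17.85
i=3: S_3 = -3.79 * (-2.17)^3 ≈ 38.73
The first 4 terms are: [-3.79, 8.22, -17.85, 38.73]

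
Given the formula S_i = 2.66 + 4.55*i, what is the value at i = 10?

S_10 = 2.66 + 4.55*10 = 2.66 + 45.5 = 48.16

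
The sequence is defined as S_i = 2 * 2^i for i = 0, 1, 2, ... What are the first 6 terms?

This is a geometric sequence.
i=0: S_0 = 2 * 2^0 = 2
i=1: S_1 = 2 * 2^1 = 4
i=2: S_2 = 2 * 2^2 = 8
i=3: S_3 = 2 * 2^3 = 16
i=4: S_4 = 2 * 2^4 = 32
i=5: S_5 = 2 * 2^5 = 64
The first 6 terms are: [2, 4, 8, 16, 32, 64]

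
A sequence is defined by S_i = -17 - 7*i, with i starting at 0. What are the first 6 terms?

This is an arithmetic sequence.
i=0: S_0 = -17 + -7*0 = -17
i=1: S_1 = -17 + -7*1 = -24
i=2: S_2 = -17 + -7*2 = -31
i=3: S_3 = -17 + -7*3 = -38
i=4: S_4 = -17 + -7*4 = -45
i=5: S_5 = -17 + -7*5 = -52
The first 6 terms are: [-17, -24, -31, -38, -45, -52]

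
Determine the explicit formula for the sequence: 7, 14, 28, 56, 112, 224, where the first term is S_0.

Check ratios: 14 / 7 = 2.0
Common ratio r = 2.
First term a = 7.
Formula: S_i = 7 * 2^i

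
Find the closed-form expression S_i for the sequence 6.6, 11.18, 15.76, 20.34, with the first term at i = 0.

Check differences: 11.18 - 6.6 = 4.58
15.76 - 11.18 = 4.58
Common difference d = 4.58.
First term a = 6.6.
Formula: S_i = 6.60 + 4.58*i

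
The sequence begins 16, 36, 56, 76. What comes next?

Differences: 36 - 16 = 20
This is an arithmetic sequence with common difference d = 20.
Next term = 76 + 20 = 96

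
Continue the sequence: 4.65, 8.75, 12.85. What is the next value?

Differences: 8.75 - 4.65 = 4.1
This is an arithmetic sequence with common difference d = 4.1.
Next term = 12.85 + 4.1 = 16.95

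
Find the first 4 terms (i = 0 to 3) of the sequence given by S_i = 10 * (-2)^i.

This is a geometric sequence.
i=0: S_0 = 10 * (-2)^0 = 10
i=1: S_1 = 10 * (-2)^1 = -20
i=2: S_2 = 10 * (-2)^2 = 40
i=3: S_3 = 10 * (-2)^3 = -80
The first 4 terms are: [10, -20, 40, -80]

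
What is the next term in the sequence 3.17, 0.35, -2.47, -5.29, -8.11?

Differences: 0.35 - 3.17 = -2.82
This is an arithmetic sequence with common difference d = -2.82.
Next term = -8.11 + -2.82 = -10.93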